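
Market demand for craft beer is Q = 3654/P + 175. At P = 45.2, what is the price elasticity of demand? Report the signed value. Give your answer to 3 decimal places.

At P = 45.2, Q = 255.841.
dQ/dP = −3654/P² = -1.789.
ε = (dQ/dP)(P/Q) = (-1.789)(45.2/255.841).
|ε| < 1, so demand is inelastic at this price.

-0.316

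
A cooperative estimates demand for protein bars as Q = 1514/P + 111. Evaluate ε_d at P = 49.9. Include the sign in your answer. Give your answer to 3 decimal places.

At P = 49.9, Q = 141.341.
dQ/dP = −1514/P² = -0.608.
ε = (dQ/dP)(P/Q) = (-0.608)(49.9/141.341).

-0.215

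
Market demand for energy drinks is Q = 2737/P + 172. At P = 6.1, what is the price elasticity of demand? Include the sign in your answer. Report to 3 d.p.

At P = 6.1, Q = 620.689.
dQ/dP = −2737/P² = -73.555.
ε = (dQ/dP)(P/Q) = (-73.555)(6.1/620.689).

-0.723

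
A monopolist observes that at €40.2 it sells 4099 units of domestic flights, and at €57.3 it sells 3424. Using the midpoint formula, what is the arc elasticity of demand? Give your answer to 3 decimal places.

ΔQ = 3424 − 4099 = -675; ΔP = 57.3 − 40.2 = 17.1.
Midpoints: P̄ = 48.75, Q̄ = 3761.5.
ε = (ΔQ/ΔP)(P̄/Q̄) = (-675/17.1)(48.75/3761.5).

-0.512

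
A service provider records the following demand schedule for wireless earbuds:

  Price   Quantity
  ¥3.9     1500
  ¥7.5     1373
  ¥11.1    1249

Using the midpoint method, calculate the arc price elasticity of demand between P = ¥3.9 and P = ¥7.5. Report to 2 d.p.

-0.14

At P = 3.9, Q = 1500; at P = 7.5, Q = 1373.
ΔQ = -127, ΔP = 3.6. Midpoints: P̄ = 5.70, Q̄ = 1436.5.
ε = (ΔQ/ΔP)(P̄/Q̄) = (-127/3.6)(5.70/1436.5).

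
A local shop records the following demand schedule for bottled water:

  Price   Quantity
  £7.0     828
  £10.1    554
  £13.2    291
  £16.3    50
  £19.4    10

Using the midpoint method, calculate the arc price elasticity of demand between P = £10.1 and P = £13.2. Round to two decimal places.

At P = 10.1, Q = 554; at P = 13.2, Q = 291.
ΔQ = -263, ΔP = 3.1. Midpoints: P̄ = 11.65, Q̄ = 422.5.
ε = (ΔQ/ΔP)(P̄/Q̄) = (-263/3.1)(11.65/422.5).

-2.34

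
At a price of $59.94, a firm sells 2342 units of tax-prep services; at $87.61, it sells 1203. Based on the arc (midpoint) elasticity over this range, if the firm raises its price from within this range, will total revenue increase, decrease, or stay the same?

Arc ε = (-1139/27.67)(73.78/1772.5) ≈ -1.713.
|ε| = 1.71 > 1, so demand is elastic. A price rise therefore reduces total revenue.

decrease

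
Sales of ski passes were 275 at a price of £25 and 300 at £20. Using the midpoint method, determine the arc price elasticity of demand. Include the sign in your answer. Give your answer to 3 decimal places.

-0.391

ΔQ = 300 − 275 = 25; ΔP = 20 − 25 = -5.
Midpoints: P̄ = 22.50, Q̄ = 287.5.
ε = (ΔQ/ΔP)(P̄/Q̄) = (25/-5)(22.50/287.5).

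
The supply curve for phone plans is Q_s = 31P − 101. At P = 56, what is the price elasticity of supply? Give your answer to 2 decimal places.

1.06

At P = 56, Q_s = 1635.
dQ_s/dP = 31.
ε_s = (dQ_s/dP)(P/Q_s) = (31)(56/1635).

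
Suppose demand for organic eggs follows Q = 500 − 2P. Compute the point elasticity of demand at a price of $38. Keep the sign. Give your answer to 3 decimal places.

At P = 38, Q = 424.
dQ/dP = −2.
ε = (dQ/dP)(P/Q) = (-2)(38/424).
|ε| < 1, so demand is inelastic at this price.

-0.179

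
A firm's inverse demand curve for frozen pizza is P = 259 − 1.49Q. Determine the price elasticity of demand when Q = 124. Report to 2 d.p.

At Q = 124, P = 259 − 1.49(124) = 74.24.
dP/dQ = −1.49, so dQ/dP = 1/(−1.49) = -0.671.
ε = (dQ/dP)(P/Q) = (-0.671)(74.24/124).

-0.40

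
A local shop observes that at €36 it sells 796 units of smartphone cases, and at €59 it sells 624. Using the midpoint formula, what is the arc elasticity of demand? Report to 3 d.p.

ΔQ = 624 − 796 = -172; ΔP = 59 − 36 = 23.
Midpoints: P̄ = 47.50, Q̄ = 710.0.
ε = (ΔQ/ΔP)(P̄/Q̄) = (-172/23)(47.50/710.0).

-0.500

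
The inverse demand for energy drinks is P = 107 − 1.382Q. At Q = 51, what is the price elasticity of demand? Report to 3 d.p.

-0.518

At Q = 51, P = 107 − 1.382(51) = 36.52.
dP/dQ = −1.382, so dQ/dP = 1/(−1.382) = -0.724.
ε = (dQ/dP)(P/Q) = (-0.724)(36.52/51).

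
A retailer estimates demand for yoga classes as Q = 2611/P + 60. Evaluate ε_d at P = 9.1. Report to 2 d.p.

At P = 9.1, Q = 346.923.
dQ/dP = −2611/P² = -31.530.
ε = (dQ/dP)(P/Q) = (-31.530)(9.1/346.923).
|ε| < 1, so demand is inelastic at this price.

-0.83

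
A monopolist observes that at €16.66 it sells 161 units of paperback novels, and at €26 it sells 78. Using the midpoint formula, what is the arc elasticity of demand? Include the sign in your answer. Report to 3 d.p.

-1.586

ΔQ = 78 − 161 = -83; ΔP = 26 − 16.66 = 9.34.
Midpoints: P̄ = 21.33, Q̄ = 119.5.
ε = (ΔQ/ΔP)(P̄/Q̄) = (-83/9.34)(21.33/119.5).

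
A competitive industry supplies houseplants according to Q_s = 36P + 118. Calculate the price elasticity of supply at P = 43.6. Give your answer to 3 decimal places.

At P = 43.6, Q_s = 1687.60.
dQ_s/dP = 36.
ε_s = (dQ_s/dP)(P/Q_s) = (36)(43.6/1687.60).

0.930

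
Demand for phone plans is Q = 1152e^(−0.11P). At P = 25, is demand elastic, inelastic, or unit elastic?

elastic

Q = 73.645, dQ/dP = -8.101.
ε = (dQ/dP)(P/Q) ≈ -2.750.
|ε| = 2.75 > 1.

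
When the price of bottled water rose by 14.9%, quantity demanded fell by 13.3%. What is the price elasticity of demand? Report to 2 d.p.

-0.89

ε = %ΔQ / %ΔP = (-13.3)/(14.9) = -0.893.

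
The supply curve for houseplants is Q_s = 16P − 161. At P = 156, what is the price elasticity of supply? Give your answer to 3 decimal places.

At P = 156, Q_s = 2335.
dQ_s/dP = 16.
ε_s = (dQ_s/dP)(P/Q_s) = (16)(156/2335).

1.069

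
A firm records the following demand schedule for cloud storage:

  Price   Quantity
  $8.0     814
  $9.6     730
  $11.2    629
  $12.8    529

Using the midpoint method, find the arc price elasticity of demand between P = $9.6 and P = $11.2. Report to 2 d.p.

At P = 9.6, Q = 730; at P = 11.2, Q = 629.
ΔQ = -101, ΔP = 1.6. Midpoints: P̄ = 10.40, Q̄ = 679.5.
ε = (ΔQ/ΔP)(P̄/Q̄) = (-101/1.6)(10.40/679.5).

-0.97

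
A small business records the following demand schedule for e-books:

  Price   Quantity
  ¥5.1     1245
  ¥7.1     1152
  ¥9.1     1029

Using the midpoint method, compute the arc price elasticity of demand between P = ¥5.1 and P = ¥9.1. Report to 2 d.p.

-0.34

At P = 5.1, Q = 1245; at P = 9.1, Q = 1029.
ΔQ = -216, ΔP = 4.0. Midpoints: P̄ = 7.10, Q̄ = 1137.0.
ε = (ΔQ/ΔP)(P̄/Q̄) = (-216/4.0)(7.10/1137.0).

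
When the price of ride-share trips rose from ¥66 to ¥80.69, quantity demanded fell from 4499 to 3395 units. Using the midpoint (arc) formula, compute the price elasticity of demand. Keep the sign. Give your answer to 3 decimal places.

-1.397

ΔQ = 3395 − 4499 = -1104; ΔP = 80.69 − 66 = 14.69.
Midpoints: P̄ = 73.34, Q̄ = 3947.0.
ε = (ΔQ/ΔP)(P̄/Q̄) = (-1104/14.69)(73.34/3947.0).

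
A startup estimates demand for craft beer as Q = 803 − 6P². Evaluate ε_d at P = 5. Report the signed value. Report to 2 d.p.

-0.46

At P = 5, Q = 653.
dQ/dP = −12P = -60.
ε = (dQ/dP)(P/Q) = (-60)(5/653).
|ε| < 1, so demand is inelastic at this price.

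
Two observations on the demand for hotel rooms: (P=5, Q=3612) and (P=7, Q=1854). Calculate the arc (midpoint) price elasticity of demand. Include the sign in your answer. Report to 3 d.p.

-1.930

ΔQ = 1854 − 3612 = -1758; ΔP = 7 − 5 = 2.
Midpoints: P̄ = 6.00, Q̄ = 2733.0.
ε = (ΔQ/ΔP)(P̄/Q̄) = (-1758/2)(6.00/2733.0).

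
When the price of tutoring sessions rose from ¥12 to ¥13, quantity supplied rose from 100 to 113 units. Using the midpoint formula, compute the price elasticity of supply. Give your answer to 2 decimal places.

ΔQ = 113 − 100 = 13; ΔP = 13 − 12 = 1.
Midpoints: P̄ = 12.50, Q̄ = 106.5.
ε_s = (ΔQ/ΔP)(P̄/Q̄) = (13/1)(12.50/106.5).

1.53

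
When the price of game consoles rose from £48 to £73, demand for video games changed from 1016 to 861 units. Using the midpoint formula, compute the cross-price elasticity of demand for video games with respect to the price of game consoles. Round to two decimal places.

-0.40

ΔQ_x = 861 − 1016 = -155; ΔP_y = 73 − 48 = 25.
Midpoints: P̄_y = 60.50, Q̄_x = 938.5.
ε_xy = (ΔQ_x/ΔP_y)(P̄_y/Q̄_x) = (-155/25)(60.50/938.5).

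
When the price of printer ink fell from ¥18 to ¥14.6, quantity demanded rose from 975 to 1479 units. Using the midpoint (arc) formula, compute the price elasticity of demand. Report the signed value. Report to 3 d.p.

ΔQ = 1479 − 975 = 504; ΔP = 14.6 − 18 = -3.4.
Midpoints: P̄ = 16.30, Q̄ = 1227.0.
ε = (ΔQ/ΔP)(P̄/Q̄) = (504/-3.4)(16.30/1227.0).

-1.969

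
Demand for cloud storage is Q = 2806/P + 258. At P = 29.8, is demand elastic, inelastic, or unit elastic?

Q = 352.161, dQ/dP = -3.160.
ε = (dQ/dP)(P/Q) ≈ -0.267.
|ε| = 0.27 < 1.

inelastic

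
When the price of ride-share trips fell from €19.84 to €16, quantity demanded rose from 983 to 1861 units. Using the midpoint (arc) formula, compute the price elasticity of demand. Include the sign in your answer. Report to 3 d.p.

ΔQ = 1861 − 983 = 878; ΔP = 16 − 19.84 = -3.84.
Midpoints: P̄ = 17.92, Q̄ = 1422.0.
ε = (ΔQ/ΔP)(P̄/Q̄) = (878/-3.84)(17.92/1422.0).

-2.881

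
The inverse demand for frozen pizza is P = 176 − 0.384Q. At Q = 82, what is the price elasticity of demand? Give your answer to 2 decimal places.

At Q = 82, P = 176 − 0.384(82) = 144.51.
dP/dQ = −0.384, so dQ/dP = 1/(−0.384) = -2.604.
ε = (dQ/dP)(P/Q) = (-2.604)(144.51/82).

-4.59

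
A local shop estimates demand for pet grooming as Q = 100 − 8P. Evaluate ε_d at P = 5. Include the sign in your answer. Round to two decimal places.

-0.67

At P = 5, Q = 60.
dQ/dP = −8.
ε = (dQ/dP)(P/Q) = (-8)(5/60).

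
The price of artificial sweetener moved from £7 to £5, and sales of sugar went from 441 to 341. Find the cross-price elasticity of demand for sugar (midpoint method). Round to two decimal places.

ΔQ_x = 341 − 441 = -100; ΔP_y = 5 − 7 = -2.
Midpoints: P̄_y = 6.00, Q̄_x = 391.0.
ε_xy = (ΔQ_x/ΔP_y)(P̄_y/Q̄_x) = (-100/-2)(6.00/391.0).
ε_xy > 0, so the goods are substitutes.

0.77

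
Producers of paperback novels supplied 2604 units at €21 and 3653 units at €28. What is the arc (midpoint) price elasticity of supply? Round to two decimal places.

ΔQ = 3653 − 2604 = 1049; ΔP = 28 − 21 = 7.
Midpoints: P̄ = 24.50, Q̄ = 3128.5.
ε_s = (ΔQ/ΔP)(P̄/Q̄) = (1049/7)(24.50/3128.5).

1.17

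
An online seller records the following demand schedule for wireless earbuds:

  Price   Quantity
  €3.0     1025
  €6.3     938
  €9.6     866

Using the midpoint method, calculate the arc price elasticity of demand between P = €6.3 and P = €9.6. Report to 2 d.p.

-0.19

At P = 6.3, Q = 938; at P = 9.6, Q = 866.
ΔQ = -72, ΔP = 3.3. Midpoints: P̄ = 7.95, Q̄ = 902.0.
ε = (ΔQ/ΔP)(P̄/Q̄) = (-72/3.3)(7.95/902.0).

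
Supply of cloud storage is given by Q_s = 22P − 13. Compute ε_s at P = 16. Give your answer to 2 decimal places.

At P = 16, Q_s = 339.
dQ_s/dP = 22.
ε_s = (dQ_s/dP)(P/Q_s) = (22)(16/339).

1.04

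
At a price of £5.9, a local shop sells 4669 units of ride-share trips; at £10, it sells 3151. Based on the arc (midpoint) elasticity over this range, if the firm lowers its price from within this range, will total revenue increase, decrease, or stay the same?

decrease

Arc ε = (-1518/4.1)(7.95/3910.0) ≈ -0.753.
|ε| = 0.75 < 1, so demand is inelastic. A price cut therefore reduces total revenue.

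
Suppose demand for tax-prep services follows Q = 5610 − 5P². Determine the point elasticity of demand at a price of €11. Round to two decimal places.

At P = 11, Q = 5005.
dQ/dP = −10P = -110.
ε = (dQ/dP)(P/Q) = (-110)(11/5005).

-0.24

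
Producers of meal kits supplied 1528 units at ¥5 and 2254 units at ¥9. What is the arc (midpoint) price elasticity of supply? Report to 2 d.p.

0.67

ΔQ = 2254 − 1528 = 726; ΔP = 9 − 5 = 4.
Midpoints: P̄ = 7.00, Q̄ = 1891.0.
ε_s = (ΔQ/ΔP)(P̄/Q̄) = (726/4)(7.00/1891.0).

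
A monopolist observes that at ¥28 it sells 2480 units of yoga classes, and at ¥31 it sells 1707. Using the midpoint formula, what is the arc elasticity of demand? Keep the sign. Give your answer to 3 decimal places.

ΔQ = 1707 − 2480 = -773; ΔP = 31 − 28 = 3.
Midpoints: P̄ = 29.50, Q̄ = 2093.5.
ε = (ΔQ/ΔP)(P̄/Q̄) = (-773/3)(29.50/2093.5).

-3.631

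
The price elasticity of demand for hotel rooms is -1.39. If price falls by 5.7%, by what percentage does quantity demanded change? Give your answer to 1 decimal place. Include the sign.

%ΔQ ≈ ε × %ΔP = (-1.39)(-5.7%) = 7.92%.

7.9%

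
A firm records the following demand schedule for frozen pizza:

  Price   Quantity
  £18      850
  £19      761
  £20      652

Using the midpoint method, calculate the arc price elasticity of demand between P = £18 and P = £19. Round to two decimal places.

-2.04

At P = 18, Q = 850; at P = 19, Q = 761.
ΔQ = -89, ΔP = 1. Midpoints: P̄ = 18.50, Q̄ = 805.5.
ε = (ΔQ/ΔP)(P̄/Q̄) = (-89/1)(18.50/805.5).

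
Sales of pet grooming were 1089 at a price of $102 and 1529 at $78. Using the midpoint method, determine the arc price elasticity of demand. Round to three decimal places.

ΔQ = 1529 − 1089 = 440; ΔP = 78 − 102 = -24.
Midpoints: P̄ = 90.00, Q̄ = 1309.0.
ε = (ΔQ/ΔP)(P̄/Q̄) = (440/-24)(90.00/1309.0).

-1.261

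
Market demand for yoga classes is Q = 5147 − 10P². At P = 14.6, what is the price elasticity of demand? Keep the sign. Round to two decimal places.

-1.41

At P = 14.6, Q = 3015.400.
dQ/dP = −20P = -292.
ε = (dQ/dP)(P/Q) = (-292)(14.6/3015.400).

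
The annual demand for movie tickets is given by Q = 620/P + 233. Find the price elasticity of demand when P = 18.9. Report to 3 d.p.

At P = 18.9, Q = 265.804.
dQ/dP = −620/P² = -1.736.
ε = (dQ/dP)(P/Q) = (-1.736)(18.9/265.804).

-0.123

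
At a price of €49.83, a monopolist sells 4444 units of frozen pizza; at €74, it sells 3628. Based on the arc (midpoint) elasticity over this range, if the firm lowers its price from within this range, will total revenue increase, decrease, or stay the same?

decrease

Arc ε = (-816/24.17)(61.91/4036.0) ≈ -0.518.
|ε| = 0.52 < 1, so demand is inelastic. A price cut therefore reduces total revenue.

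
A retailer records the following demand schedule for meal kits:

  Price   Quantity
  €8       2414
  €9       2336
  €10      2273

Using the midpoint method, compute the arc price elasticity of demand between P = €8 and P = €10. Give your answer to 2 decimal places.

At P = 8, Q = 2414; at P = 10, Q = 2273.
ΔQ = -141, ΔP = 2. Midpoints: P̄ = 9.00, Q̄ = 2343.5.
ε = (ΔQ/ΔP)(P̄/Q̄) = (-141/2)(9.00/2343.5).

-0.27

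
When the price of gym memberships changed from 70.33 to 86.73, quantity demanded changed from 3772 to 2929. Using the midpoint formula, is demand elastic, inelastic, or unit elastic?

Arc ε ≈ -1.205.
|ε| = 1.20 > 1.

elastic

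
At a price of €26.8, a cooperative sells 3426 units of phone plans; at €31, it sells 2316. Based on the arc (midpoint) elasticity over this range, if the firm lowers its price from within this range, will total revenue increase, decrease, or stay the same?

increase

Arc ε = (-1110/4.2)(28.90/2871.0) ≈ -2.660.
|ε| = 2.66 > 1, so demand is elastic. A price cut therefore raises total revenue.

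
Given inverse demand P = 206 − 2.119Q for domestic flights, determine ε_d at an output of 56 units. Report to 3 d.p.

At Q = 56, P = 206 − 2.119(56) = 87.34.
dP/dQ = −2.119, so dQ/dP = 1/(−2.119) = -0.472.
ε = (dQ/dP)(P/Q) = (-0.472)(87.34/56).

-0.736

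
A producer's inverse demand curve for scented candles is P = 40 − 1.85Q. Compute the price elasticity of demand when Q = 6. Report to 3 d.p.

At Q = 6, P = 40 − 1.85(6) = 28.90.
dP/dQ = −1.85, so dQ/dP = 1/(−1.85) = -0.541.
ε = (dQ/dP)(P/Q) = (-0.541)(28.90/6).

-2.604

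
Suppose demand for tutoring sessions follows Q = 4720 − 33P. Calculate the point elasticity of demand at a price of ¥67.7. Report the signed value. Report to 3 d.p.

-0.899

At P = 67.7, Q = 2485.900.
dQ/dP = −33.
ε = (dQ/dP)(P/Q) = (-33)(67.7/2485.900).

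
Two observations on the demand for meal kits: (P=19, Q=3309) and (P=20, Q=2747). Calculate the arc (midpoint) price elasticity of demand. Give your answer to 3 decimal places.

-3.619

ΔQ = 2747 − 3309 = -562; ΔP = 20 − 19 = 1.
Midpoints: P̄ = 19.50, Q̄ = 3028.0.
ε = (ΔQ/ΔP)(P̄/Q̄) = (-562/1)(19.50/3028.0).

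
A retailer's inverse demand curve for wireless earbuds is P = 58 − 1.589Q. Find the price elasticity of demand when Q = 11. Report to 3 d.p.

At Q = 11, P = 58 − 1.589(11) = 40.52.
dP/dQ = −1.589, so dQ/dP = 1/(−1.589) = -0.629.
ε = (dQ/dP)(P/Q) = (-0.629)(40.52/11).

-2.318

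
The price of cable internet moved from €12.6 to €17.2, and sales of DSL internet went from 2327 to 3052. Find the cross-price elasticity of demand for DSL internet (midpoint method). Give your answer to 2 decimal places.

ΔQ_x = 3052 − 2327 = 725; ΔP_y = 17.2 − 12.6 = 4.6.
Midpoints: P̄_y = 14.90, Q̄_x = 2689.5.
ε_xy = (ΔQ_x/ΔP_y)(P̄_y/Q̄_x) = (725/4.6)(14.90/2689.5).
ε_xy > 0, so the goods are substitutes.

0.87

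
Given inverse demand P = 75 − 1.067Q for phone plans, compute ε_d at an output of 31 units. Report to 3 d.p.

-1.267

At Q = 31, P = 75 − 1.067(31) = 41.92.
dP/dQ = −1.067, so dQ/dP = 1/(−1.067) = -0.937.
ε = (dQ/dP)(P/Q) = (-0.937)(41.92/31).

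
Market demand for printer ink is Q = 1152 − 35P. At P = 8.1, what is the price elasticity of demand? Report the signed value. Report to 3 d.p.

At P = 8.1, Q = 868.500.
dQ/dP = −35.
ε = (dQ/dP)(P/Q) = (-35)(8.1/868.500).
|ε| < 1, so demand is inelastic at this price.

-0.326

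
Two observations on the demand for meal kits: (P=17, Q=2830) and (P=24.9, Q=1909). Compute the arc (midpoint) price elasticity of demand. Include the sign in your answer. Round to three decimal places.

ΔQ = 1909 − 2830 = -921; ΔP = 24.9 − 17 = 7.9.
Midpoints: P̄ = 20.95, Q̄ = 2369.5.
ε = (ΔQ/ΔP)(P̄/Q̄) = (-921/7.9)(20.95/2369.5).

-1.031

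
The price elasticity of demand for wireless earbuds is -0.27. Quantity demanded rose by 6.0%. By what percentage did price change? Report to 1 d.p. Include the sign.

%ΔP ≈ %ΔQ / ε = (6.0%)/(-0.27) = -22.22%.

-22.2%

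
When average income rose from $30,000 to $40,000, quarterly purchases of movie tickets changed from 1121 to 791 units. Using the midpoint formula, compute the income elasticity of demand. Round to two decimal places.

ΔQ = -330, ΔI = 10000. Midpoints: Ī = 35,000, Q̄ = 956.0.
ε_I = (ΔQ/ΔI)(Ī/Q̄) = (-330/10000)(35000/956.0).
ε_I < 0, so the good is inferior.

-1.21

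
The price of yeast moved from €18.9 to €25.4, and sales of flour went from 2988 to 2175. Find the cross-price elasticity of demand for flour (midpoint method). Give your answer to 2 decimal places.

-1.07

ΔQ_x = 2175 − 2988 = -813; ΔP_y = 25.4 − 18.9 = 6.5.
Midpoints: P̄_y = 22.15, Q̄_x = 2581.5.
ε_xy = (ΔQ_x/ΔP_y)(P̄_y/Q̄_x) = (-813/6.5)(22.15/2581.5).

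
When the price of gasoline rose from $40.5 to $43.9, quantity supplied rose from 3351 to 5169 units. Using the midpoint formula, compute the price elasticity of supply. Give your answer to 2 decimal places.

ΔQ = 5169 − 3351 = 1818; ΔP = 43.9 − 40.5 = 3.4.
Midpoints: P̄ = 42.20, Q̄ = 4260.0.
ε_s = (ΔQ/ΔP)(P̄/Q̄) = (1818/3.4)(42.20/4260.0).

5.30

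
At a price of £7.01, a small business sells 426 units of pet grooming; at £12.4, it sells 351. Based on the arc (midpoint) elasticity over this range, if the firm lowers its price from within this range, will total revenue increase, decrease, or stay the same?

decrease

Arc ε = (-75/5.39)(9.71/388.5) ≈ -0.348.
|ε| = 0.35 < 1, so demand is inelastic. A price cut therefore reduces total revenue.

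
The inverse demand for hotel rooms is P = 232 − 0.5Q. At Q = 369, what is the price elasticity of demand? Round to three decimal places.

-0.257

At Q = 369, P = 232 − 0.5(369) = 47.50.
dP/dQ = −0.5, so dQ/dP = 1/(−0.5) = -2.000.
ε = (dQ/dP)(P/Q) = (-2.000)(47.50/369).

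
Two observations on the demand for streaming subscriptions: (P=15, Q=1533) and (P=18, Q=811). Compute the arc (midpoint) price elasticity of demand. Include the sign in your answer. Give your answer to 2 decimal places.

ΔQ = 811 − 1533 = -722; ΔP = 18 − 15 = 3.
Midpoints: P̄ = 16.50, Q̄ = 1172.0.
ε = (ΔQ/ΔP)(P̄/Q̄) = (-722/3)(16.50/1172.0).

-3.39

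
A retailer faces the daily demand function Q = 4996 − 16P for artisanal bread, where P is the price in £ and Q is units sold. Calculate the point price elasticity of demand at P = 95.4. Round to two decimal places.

At P = 95.4, Q = 3469.600.
dQ/dP = −16.
ε = (dQ/dP)(P/Q) = (-16)(95.4/3469.600).
|ε| < 1, so demand is inelastic at this price.

-0.44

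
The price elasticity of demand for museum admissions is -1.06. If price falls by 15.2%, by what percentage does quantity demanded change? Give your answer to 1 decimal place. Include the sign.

%ΔQ ≈ ε × %ΔP = (-1.06)(-15.2%) = 16.11%.

16.1%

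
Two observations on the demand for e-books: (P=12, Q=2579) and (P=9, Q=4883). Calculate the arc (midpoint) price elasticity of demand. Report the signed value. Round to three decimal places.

ΔQ = 4883 − 2579 = 2304; ΔP = 9 − 12 = -3.
Midpoints: P̄ = 10.50, Q̄ = 3731.0.
ε = (ΔQ/ΔP)(P̄/Q̄) = (2304/-3)(10.50/3731.0).

-2.161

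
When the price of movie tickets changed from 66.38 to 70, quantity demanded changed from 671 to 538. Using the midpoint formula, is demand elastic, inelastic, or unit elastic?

elastic

Arc ε ≈ -4.144.
|ε| = 4.14 > 1.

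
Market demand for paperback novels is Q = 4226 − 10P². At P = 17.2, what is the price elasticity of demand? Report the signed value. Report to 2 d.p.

-4.67

At P = 17.2, Q = 1267.600.
dQ/dP = −20P = -344.
ε = (dQ/dP)(P/Q) = (-344)(17.2/1267.600).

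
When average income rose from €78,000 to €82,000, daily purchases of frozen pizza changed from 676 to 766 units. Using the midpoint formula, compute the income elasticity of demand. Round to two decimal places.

2.50

ΔQ = 90, ΔI = 4000. Midpoints: Ī = 80,000, Q̄ = 721.0.
ε_I = (ΔQ/ΔI)(Ī/Q̄) = (90/4000)(80000/721.0).
ε_I > 0, so the good is normal.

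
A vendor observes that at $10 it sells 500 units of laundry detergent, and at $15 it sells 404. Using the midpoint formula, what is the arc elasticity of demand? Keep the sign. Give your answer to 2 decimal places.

ΔQ = 404 − 500 = -96; ΔP = 15 − 10 = 5.
Midpoints: P̄ = 12.50, Q̄ = 452.0.
ε = (ΔQ/ΔP)(P̄/Q̄) = (-96/5)(12.50/452.0).

-0.53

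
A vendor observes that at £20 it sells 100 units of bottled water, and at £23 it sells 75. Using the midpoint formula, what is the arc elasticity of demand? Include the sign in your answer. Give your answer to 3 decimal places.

ΔQ = 75 − 100 = -25; ΔP = 23 − 20 = 3.
Midpoints: P̄ = 21.50, Q̄ = 87.5.
ε = (ΔQ/ΔP)(P̄/Q̄) = (-25/3)(21.50/87.5).

-2.048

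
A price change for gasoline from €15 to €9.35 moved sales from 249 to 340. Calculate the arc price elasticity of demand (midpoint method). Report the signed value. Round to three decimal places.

ΔQ = 340 − 249 = 91; ΔP = 9.35 − 15 = -5.65.
Midpoints: P̄ = 12.18, Q̄ = 294.5.
ε = (ΔQ/ΔP)(P̄/Q̄) = (91/-5.65)(12.18/294.5).

-0.666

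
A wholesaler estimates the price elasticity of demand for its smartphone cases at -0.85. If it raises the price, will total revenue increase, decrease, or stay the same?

increase

|ε| = 0.85 < 1, so demand is inelastic. A price rise therefore raises total revenue.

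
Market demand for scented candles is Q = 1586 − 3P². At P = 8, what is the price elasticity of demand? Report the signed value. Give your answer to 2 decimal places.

-0.28

At P = 8, Q = 1394.
dQ/dP = −6P = -48.
ε = (dQ/dP)(P/Q) = (-48)(8/1394).
|ε| < 1, so demand is inelastic at this price.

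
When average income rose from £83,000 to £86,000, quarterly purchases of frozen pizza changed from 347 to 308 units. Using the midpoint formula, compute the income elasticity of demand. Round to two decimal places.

ΔQ = -39, ΔI = 3000. Midpoints: Ī = 84,500, Q̄ = 327.5.
ε_I = (ΔQ/ΔI)(Ī/Q̄) = (-39/3000)(84500/327.5).

-3.35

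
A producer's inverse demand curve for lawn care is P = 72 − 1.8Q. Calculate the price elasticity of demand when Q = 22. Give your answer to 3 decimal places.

At Q = 22, P = 72 − 1.8(22) = 32.40.
dP/dQ = −1.8, so dQ/dP = 1/(−1.8) = -0.556.
ε = (dQ/dP)(P/Q) = (-0.556)(32.40/22).

-0.818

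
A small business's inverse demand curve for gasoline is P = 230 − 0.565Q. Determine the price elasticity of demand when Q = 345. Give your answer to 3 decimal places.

At Q = 345, P = 230 − 0.565(345) = 35.08.
dP/dQ = −0.565, so dQ/dP = 1/(−0.565) = -1.770.
ε = (dQ/dP)(P/Q) = (-1.770)(35.08/345).

-0.180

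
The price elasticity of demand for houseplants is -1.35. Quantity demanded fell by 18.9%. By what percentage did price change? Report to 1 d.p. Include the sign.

14.0%

%ΔP ≈ %ΔQ / ε = (-18.9%)/(-1.35) = 14.00%.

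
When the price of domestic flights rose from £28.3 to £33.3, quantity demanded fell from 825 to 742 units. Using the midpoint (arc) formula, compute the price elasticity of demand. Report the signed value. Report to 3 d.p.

-0.653

ΔQ = 742 − 825 = -83; ΔP = 33.3 − 28.3 = 5.0.
Midpoints: P̄ = 30.80, Q̄ = 783.5.
ε = (ΔQ/ΔP)(P̄/Q̄) = (-83/5.0)(30.80/783.5).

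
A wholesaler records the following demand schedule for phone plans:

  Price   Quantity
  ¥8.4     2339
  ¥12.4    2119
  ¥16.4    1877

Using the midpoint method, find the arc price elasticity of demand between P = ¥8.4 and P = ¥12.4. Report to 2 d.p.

At P = 8.4, Q = 2339; at P = 12.4, Q = 2119.
ΔQ = -220, ΔP = 4.0. Midpoints: P̄ = 10.40, Q̄ = 2229.0.
ε = (ΔQ/ΔP)(P̄/Q̄) = (-220/4.0)(10.40/2229.0).

-0.26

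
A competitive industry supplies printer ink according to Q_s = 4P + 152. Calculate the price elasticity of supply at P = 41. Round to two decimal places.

0.52

At P = 41, Q_s = 316.
dQ_s/dP = 4.
ε_s = (dQ_s/dP)(P/Q_s) = (4)(41/316).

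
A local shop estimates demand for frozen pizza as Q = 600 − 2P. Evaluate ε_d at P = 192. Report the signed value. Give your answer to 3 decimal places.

-1.778

At P = 192, Q = 216.
dQ/dP = −2.
ε = (dQ/dP)(P/Q) = (-2)(192/216).
|ε| > 1, so demand is elastic at this price.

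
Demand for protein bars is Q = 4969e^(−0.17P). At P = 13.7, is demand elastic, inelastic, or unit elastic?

Q = 483.946, dQ/dP = -82.271.
ε = (dQ/dP)(P/Q) ≈ -2.329.
|ε| = 2.33 > 1.

elastic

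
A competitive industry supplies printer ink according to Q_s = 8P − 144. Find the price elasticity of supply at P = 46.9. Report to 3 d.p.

1.623

At P = 46.9, Q_s = 231.20.
dQ_s/dP = 8.
ε_s = (dQ_s/dP)(P/Q_s) = (8)(46.9/231.20).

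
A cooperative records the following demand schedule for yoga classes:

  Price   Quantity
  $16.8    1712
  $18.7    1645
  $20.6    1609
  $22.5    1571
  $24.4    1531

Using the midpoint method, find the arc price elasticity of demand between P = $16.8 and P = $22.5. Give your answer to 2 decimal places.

At P = 16.8, Q = 1712; at P = 22.5, Q = 1571.
ΔQ = -141, ΔP = 5.7. Midpoints: P̄ = 19.65, Q̄ = 1641.5.
ε = (ΔQ/ΔP)(P̄/Q̄) = (-141/5.7)(19.65/1641.5).

-0.30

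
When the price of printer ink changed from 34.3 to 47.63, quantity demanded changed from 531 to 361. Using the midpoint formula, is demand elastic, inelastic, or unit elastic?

elastic

Arc ε ≈ -1.171.
|ε| = 1.17 > 1.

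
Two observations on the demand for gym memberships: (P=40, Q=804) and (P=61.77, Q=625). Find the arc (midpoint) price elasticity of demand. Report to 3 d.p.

-0.586

ΔQ = 625 − 804 = -179; ΔP = 61.77 − 40 = 21.77.
Midpoints: P̄ = 50.89, Q̄ = 714.5.
ε = (ΔQ/ΔP)(P̄/Q̄) = (-179/21.77)(50.89/714.5).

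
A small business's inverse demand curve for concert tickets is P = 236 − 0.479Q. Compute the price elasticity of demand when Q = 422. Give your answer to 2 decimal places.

-0.17

At Q = 422, P = 236 − 0.479(422) = 33.86.
dP/dQ = −0.479, so dQ/dP = 1/(−0.479) = -2.088.
ε = (dQ/dP)(P/Q) = (-2.088)(33.86/422).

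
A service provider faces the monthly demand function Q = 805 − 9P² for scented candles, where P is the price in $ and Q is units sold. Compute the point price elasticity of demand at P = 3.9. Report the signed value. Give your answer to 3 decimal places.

At P = 3.9, Q = 668.110.
dQ/dP = −18P = -70.200.
ε = (dQ/dP)(P/Q) = (-70.200)(3.9/668.110).

-0.410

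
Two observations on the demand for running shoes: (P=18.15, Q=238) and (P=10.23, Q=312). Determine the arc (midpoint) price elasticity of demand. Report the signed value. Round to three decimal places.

ΔQ = 312 − 238 = 74; ΔP = 10.23 − 18.15 = -7.92.
Midpoints: P̄ = 14.19, Q̄ = 275.0.
ε = (ΔQ/ΔP)(P̄/Q̄) = (74/-7.92)(14.19/275.0).

-0.482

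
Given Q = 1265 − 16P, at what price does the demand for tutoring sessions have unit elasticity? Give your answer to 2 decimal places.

39.53

For linear demand Q = a − bP, ε = −bP/(a − bP). |ε| = 1 when bP = a − bP, i.e. P = a/(2b).
P = 1265/(2·16) = 1265/32 = 39.5312.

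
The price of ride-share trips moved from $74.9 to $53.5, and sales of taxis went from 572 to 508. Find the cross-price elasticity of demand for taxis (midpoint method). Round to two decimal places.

0.36

ΔQ_x = 508 − 572 = -64; ΔP_y = 53.5 − 74.9 = -21.4.
Midpoints: P̄_y = 64.20, Q̄_x = 540.0.
ε_xy = (ΔQ_x/ΔP_y)(P̄_y/Q̄_x) = (-64/-21.4)(64.20/540.0).
ε_xy > 0, so the goods are substitutes.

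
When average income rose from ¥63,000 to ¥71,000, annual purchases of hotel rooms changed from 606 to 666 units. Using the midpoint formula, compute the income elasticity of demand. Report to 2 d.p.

0.79

ΔQ = 60, ΔI = 8000. Midpoints: Ī = 67,000, Q̄ = 636.0.
ε_I = (ΔQ/ΔI)(Ī/Q̄) = (60/8000)(67000/636.0).
ε_I > 0, so the good is normal.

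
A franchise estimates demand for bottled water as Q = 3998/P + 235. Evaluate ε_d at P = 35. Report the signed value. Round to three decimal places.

At P = 35, Q = 349.229.
dQ/dP = −3998/P² = -3.264.
ε = (dQ/dP)(P/Q) = (-3.264)(35/349.229).

-0.327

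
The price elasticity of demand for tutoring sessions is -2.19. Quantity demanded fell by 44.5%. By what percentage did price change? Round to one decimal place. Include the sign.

20.3%

%ΔP ≈ %ΔQ / ε = (-44.5%)/(-2.19) = 20.32%.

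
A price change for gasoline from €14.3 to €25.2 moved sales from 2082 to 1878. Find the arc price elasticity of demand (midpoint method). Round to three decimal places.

-0.187

ΔQ = 1878 − 2082 = -204; ΔP = 25.2 − 14.3 = 10.9.
Midpoints: P̄ = 19.75, Q̄ = 1980.0.
ε = (ΔQ/ΔP)(P̄/Q̄) = (-204/10.9)(19.75/1980.0).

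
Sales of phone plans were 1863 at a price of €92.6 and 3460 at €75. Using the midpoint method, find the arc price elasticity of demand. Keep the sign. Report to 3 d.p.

ΔQ = 3460 − 1863 = 1597; ΔP = 75 − 92.6 = -17.6.
Midpoints: P̄ = 83.80, Q̄ = 2661.5.
ε = (ΔQ/ΔP)(P̄/Q̄) = (1597/-17.6)(83.80/2661.5).

-2.857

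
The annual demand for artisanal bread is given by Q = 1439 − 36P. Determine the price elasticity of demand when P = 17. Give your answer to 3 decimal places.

At P = 17, Q = 827.
dQ/dP = −36.
ε = (dQ/dP)(P/Q) = (-36)(17/827).

-0.740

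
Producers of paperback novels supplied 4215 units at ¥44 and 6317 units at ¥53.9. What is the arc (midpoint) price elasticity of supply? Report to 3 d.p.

ΔQ = 6317 − 4215 = 2102; ΔP = 53.9 − 44 = 9.9.
Midpoints: P̄ = 48.95, Q̄ = 5266.0.
ε_s = (ΔQ/ΔP)(P̄/Q̄) = (2102/9.9)(48.95/5266.0).

1.974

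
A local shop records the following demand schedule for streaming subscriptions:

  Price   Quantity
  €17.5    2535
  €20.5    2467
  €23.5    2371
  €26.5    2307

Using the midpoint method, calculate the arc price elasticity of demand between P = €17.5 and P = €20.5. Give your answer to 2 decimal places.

-0.17

At P = 17.5, Q = 2535; at P = 20.5, Q = 2467.
ΔQ = -68, ΔP = 3.0. Midpoints: P̄ = 19.00, Q̄ = 2501.0.
ε = (ΔQ/ΔP)(P̄/Q̄) = (-68/3.0)(19.00/2501.0).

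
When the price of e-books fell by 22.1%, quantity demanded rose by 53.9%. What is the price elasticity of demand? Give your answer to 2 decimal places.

ε = %ΔQ / %ΔP = (53.9)/(-22.1) = -2.439.

-2.44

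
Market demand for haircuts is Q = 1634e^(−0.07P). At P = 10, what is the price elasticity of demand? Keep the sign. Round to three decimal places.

-0.700

At P = 10, Q = 811.420.
dQ/dP = −0.07·1634e^(−0.07P) = −0.07Q = -56.799.
ε = (dQ/dP)(P/Q) = (-56.799)(10/811.420).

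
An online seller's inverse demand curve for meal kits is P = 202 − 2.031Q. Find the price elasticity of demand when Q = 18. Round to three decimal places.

-4.525

At Q = 18, P = 202 − 2.031(18) = 165.44.
dP/dQ = −2.031, so dQ/dP = 1/(−2.031) = -0.492.
ε = (dQ/dP)(P/Q) = (-0.492)(165.44/18).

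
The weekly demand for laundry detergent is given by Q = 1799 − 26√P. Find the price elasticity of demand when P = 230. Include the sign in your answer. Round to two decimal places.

At P = 230, Q = 1404.690.
dQ/dP = −26/(2√P) = -0.857.
ε = (dQ/dP)(P/Q) = (-0.857)(230/1404.690).
|ε| < 1, so demand is inelastic at this price.

-0.14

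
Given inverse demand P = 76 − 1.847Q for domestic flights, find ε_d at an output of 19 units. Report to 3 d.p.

At Q = 19, P = 76 − 1.847(19) = 40.91.
dP/dQ = −1.847, so dQ/dP = 1/(−1.847) = -0.541.
ε = (dQ/dP)(P/Q) = (-0.541)(40.91/19).

-1.166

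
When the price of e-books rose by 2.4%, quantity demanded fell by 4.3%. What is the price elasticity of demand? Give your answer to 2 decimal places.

ε = %ΔQ / %ΔP = (-4.3)/(2.4) = -1.792.

-1.79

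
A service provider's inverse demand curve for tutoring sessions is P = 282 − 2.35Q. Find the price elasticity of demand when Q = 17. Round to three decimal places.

At Q = 17, P = 282 − 2.35(17) = 242.05.
dP/dQ = −2.35, so dQ/dP = 1/(−2.35) = -0.426.
ε = (dQ/dP)(P/Q) = (-0.426)(242.05/17).

-6.059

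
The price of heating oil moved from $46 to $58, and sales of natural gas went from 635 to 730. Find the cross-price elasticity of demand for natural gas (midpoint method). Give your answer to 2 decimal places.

ΔQ_x = 730 − 635 = 95; ΔP_y = 58 − 46 = 12.
Midpoints: P̄_y = 52.00, Q̄_x = 682.5.
ε_xy = (ΔQ_x/ΔP_y)(P̄_y/Q̄_x) = (95/12)(52.00/682.5).
ε_xy > 0, so the goods are substitutes.

0.60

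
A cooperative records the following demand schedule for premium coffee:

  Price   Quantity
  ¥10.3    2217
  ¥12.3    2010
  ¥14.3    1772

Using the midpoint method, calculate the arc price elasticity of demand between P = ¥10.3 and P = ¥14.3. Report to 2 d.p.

-0.69

At P = 10.3, Q = 2217; at P = 14.3, Q = 1772.
ΔQ = -445, ΔP = 4.0. Midpoints: P̄ = 12.30, Q̄ = 1994.5.
ε = (ΔQ/ΔP)(P̄/Q̄) = (-445/4.0)(12.30/1994.5).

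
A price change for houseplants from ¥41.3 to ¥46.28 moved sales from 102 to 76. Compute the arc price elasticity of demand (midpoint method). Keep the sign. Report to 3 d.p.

-2.569

ΔQ = 76 − 102 = -26; ΔP = 46.28 − 41.3 = 4.98.
Midpoints: P̄ = 43.79, Q̄ = 89.0.
ε = (ΔQ/ΔP)(P̄/Q̄) = (-26/4.98)(43.79/89.0).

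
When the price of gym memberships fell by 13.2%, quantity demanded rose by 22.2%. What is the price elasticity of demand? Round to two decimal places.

ε = %ΔQ / %ΔP = (22.2)/(-13.2) = -1.682.

-1.68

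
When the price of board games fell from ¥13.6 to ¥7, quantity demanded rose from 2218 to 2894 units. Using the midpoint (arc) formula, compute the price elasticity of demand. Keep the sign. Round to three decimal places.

-0.413

ΔQ = 2894 − 2218 = 676; ΔP = 7 − 13.6 = -6.6.
Midpoints: P̄ = 10.30, Q̄ = 2556.0.
ε = (ΔQ/ΔP)(P̄/Q̄) = (676/-6.6)(10.30/2556.0).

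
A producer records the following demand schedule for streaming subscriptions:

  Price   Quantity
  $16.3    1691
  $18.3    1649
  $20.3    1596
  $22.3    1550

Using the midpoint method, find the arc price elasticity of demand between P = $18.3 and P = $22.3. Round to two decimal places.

At P = 18.3, Q = 1649; at P = 22.3, Q = 1550.
ΔQ = -99, ΔP = 4.0. Midpoints: P̄ = 20.30, Q̄ = 1599.5.
ε = (ΔQ/ΔP)(P̄/Q̄) = (-99/4.0)(20.30/1599.5).

-0.31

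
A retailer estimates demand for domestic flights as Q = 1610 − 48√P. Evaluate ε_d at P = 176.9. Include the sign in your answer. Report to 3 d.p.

-0.329

At P = 176.9, Q = 971.582.
dQ/dP = −48/(2√P) = -1.804.
ε = (dQ/dP)(P/Q) = (-1.804)(176.9/971.582).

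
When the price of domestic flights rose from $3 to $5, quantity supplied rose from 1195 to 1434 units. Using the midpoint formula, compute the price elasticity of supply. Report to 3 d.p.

ΔQ = 1434 − 1195 = 239; ΔP = 5 − 3 = 2.
Midpoints: P̄ = 4.00, Q̄ = 1314.5.
ε_s = (ΔQ/ΔP)(P̄/Q̄) = (239/2)(4.00/1314.5).

0.364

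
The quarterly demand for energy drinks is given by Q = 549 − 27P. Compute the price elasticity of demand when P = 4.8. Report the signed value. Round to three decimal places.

At P = 4.8, Q = 419.400.
dQ/dP = −27.
ε = (dQ/dP)(P/Q) = (-27)(4.8/419.400).

-0.309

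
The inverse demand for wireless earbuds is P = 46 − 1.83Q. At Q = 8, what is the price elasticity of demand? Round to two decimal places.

-2.14

At Q = 8, P = 46 − 1.83(8) = 31.36.
dP/dQ = −1.83, so dQ/dP = 1/(−1.83) = -0.546.
ε = (dQ/dP)(P/Q) = (-0.546)(31.36/8).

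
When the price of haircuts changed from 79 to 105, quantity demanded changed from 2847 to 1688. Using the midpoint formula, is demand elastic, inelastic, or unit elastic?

Arc ε ≈ -1.809.
|ε| = 1.81 > 1.

elastic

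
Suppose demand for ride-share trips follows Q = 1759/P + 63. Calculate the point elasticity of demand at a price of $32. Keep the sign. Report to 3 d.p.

At P = 32, Q = 117.969.
dQ/dP = −1759/P² = -1.718.
ε = (dQ/dP)(P/Q) = (-1.718)(32/117.969).
|ε| < 1, so demand is inelastic at this price.

-0.466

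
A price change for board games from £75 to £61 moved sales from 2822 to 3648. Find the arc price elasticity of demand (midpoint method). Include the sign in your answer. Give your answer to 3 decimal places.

ΔQ = 3648 − 2822 = 826; ΔP = 61 − 75 = -14.
Midpoints: P̄ = 68.00, Q̄ = 3235.0.
ε = (ΔQ/ΔP)(P̄/Q̄) = (826/-14)(68.00/3235.0).

-1.240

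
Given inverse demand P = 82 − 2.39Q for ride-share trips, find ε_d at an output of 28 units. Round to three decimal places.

-0.225

At Q = 28, P = 82 − 2.39(28) = 15.08.
dP/dQ = −2.39, so dQ/dP = 1/(−2.39) = -0.418.
ε = (dQ/dP)(P/Q) = (-0.418)(15.08/28).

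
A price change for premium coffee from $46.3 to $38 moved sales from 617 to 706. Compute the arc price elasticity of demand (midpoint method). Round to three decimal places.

-0.683

ΔQ = 706 − 617 = 89; ΔP = 38 − 46.3 = -8.3.
Midpoints: P̄ = 42.15, Q̄ = 661.5.
ε = (ΔQ/ΔP)(P̄/Q̄) = (89/-8.3)(42.15/661.5).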